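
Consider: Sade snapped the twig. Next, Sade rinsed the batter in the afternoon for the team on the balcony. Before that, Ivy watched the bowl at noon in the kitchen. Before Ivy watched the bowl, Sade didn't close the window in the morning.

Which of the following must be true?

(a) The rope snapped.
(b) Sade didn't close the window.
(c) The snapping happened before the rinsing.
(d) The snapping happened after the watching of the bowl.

(c)

(a) Not entailed — the twig is what snapped, not the rope.
(b) Not entailed — dropping 'in the morning' under negation is not valid — the original leaves open that Sade closed the window some other way.
(c) Entailed — the narrative places the snapping before the rinsing.
(d) Not entailed — the narrative doesn't order the watching relative to the snapping.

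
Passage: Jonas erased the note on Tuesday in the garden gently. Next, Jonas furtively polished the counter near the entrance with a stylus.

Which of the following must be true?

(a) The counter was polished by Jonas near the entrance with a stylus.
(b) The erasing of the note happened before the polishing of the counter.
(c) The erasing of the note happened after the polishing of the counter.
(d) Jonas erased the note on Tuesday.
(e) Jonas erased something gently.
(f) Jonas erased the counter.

(a), (b), (d), (e)

(a) Entailed — this follows by dropping conjuncts from the polishing event's description.
(b) Entailed — the narrative places the erasing before the polishing.
(c) Not entailed — the narrative places the erasing before the polishing, not after.
(d) Entailed — this follows by dropping conjuncts from the erasing event's description.
(e) Entailed — dropping 'on Tuesday', 'in the garden' and generalizing the patient leaves a sub-description the original still satisfies.
(f) Not entailed — Jonas erased the note, not the counter; the counter belongs to the polishing event.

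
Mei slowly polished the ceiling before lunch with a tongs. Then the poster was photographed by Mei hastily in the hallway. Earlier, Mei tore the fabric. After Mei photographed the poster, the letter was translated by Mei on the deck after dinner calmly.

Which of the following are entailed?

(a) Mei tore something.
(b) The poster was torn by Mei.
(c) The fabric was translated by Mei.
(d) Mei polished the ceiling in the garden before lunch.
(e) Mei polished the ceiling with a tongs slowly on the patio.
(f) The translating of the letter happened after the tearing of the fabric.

(a) Entailed — generalizing the patient leaves a sub-description the original still satisfies.
(b) Not entailed — Mei tore the fabric, not the poster; the poster belongs to the photographing event.
(c) Not entailed — Mei translated the letter, not the fabric; the fabric belongs to the tearing event.
(d) Not entailed — 'in the garden' adds information not in the original event.
(e) Not entailed — 'on the patio' adds information not in the original event.
(f) Entailed — the narrative places the tearing before the translating.

(a), (f)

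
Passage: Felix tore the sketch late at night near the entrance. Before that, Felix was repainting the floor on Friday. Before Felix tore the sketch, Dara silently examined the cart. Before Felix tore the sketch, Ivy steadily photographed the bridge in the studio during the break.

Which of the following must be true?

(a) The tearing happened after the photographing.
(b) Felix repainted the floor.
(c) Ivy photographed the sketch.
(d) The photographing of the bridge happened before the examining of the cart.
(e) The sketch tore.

(a), (e)

(a) Entailed — the narrative places the photographing before the tearing.
(b) Not entailed — 'was repainting' is progressive on an accomplishment; it does not entail the completed 'repainted'.
(c) Not entailed — Ivy photographed the bridge, not the sketch; the sketch belongs to the tearing event.
(d) Not entailed — the narrative doesn't order the photographing relative to the examining.
(e) Entailed — 'Felix tore the sketch' is causative; it entails the inchoative 'the sketch tore'.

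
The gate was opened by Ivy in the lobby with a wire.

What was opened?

'the gate' marks the patient of the opening event.

the gate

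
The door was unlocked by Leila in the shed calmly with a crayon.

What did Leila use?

'with a crayon' marks the instrument of the unlocking event.

a crayon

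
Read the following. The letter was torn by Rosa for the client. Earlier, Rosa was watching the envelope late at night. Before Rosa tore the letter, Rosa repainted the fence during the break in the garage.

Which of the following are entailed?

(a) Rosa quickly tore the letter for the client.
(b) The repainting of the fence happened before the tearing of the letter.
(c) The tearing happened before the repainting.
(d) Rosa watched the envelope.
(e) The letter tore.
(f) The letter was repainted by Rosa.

(a) Not entailed — 'quickly' adds information not in the original event.
(b) Entailed — the narrative places the repainting before the tearing.
(c) Not entailed — the narrative places the repainting before the tearing, not after.
(d) Entailed — 'watch' is an activity; 'was watching' entails that some watching happened, so 'watched' holds.
(e) Entailed — 'Rosa tore the letter' is causative; it entails the inchoative 'the letter tore'.
(f) Not entailed — Rosa repainted the fence, not the letter; the letter belongs to the tearing event.

(b), (d), (e)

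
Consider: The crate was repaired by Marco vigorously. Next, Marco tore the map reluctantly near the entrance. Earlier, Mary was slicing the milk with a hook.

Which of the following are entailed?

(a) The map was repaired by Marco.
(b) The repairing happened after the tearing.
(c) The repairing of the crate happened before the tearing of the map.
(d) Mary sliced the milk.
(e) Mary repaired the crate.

(c)

(a) Not entailed — Marco repaired the crate, not the map; the map belongs to the tearing event.
(b) Not entailed — the narrative places the repairing before the tearing, not after.
(c) Entailed — the narrative places the repairing before the tearing.
(d) Not entailed — 'was slicing' is progressive on an accomplishment; it does not entail the completed 'sliced'.
(e) Not entailed — the passage has Marco repairing the crate, not Mary.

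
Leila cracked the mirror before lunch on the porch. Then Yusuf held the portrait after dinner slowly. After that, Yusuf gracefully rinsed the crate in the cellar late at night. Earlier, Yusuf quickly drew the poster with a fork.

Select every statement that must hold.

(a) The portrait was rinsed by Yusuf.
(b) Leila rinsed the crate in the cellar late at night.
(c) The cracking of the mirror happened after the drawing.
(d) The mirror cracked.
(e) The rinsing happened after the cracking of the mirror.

(a) Not entailed — Yusuf rinsed the crate, not the portrait; the portrait belongs to the holding event.
(b) Not entailed — the passage has Yusuf rinsing the crate, not Leila.
(c) Not entailed — the narrative doesn't order the drawing relative to the cracking.
(d) Entailed — 'Leila cracked the mirror' is causative; it entails the inchoative 'the mirror cracked'.
(e) Entailed — the narrative places the cracking before the rinsing.

(d), (e)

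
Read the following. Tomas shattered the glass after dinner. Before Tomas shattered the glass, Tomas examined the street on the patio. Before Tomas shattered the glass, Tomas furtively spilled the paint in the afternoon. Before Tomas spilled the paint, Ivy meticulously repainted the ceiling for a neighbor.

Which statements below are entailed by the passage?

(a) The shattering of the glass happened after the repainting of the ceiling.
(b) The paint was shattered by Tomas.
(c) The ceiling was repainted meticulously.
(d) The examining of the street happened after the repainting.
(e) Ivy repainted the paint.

(a) Entailed — the narrative places the repainting before the shattering.
(b) Not entailed — Tomas shattered the glass, not the paint; the paint belongs to the spilling event.
(c) Entailed — this follows by dropping conjuncts from the repainting event's description.
(d) Not entailed — the narrative doesn't order the repainting relative to the examining.
(e) Not entailed — Ivy repainted the ceiling, not the paint; the paint belongs to the spilling event.

(a), (c)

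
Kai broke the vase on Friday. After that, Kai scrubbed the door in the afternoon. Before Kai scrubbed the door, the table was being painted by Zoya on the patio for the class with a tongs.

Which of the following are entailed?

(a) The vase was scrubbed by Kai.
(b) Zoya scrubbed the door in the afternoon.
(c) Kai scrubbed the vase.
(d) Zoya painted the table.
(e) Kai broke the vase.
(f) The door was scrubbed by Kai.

(a) Not entailed — Kai scrubbed the door, not the vase; the vase belongs to the breaking event.
(b) Not entailed — the passage has Kai scrubbing the door, not Zoya.
(c) Not entailed — Kai scrubbed the door, not the vase; the vase belongs to the breaking event.
(d) Not entailed — 'was painting' is progressive on an accomplishment; it does not entail the completed 'painted'.
(e) Entailed — dropping 'on Friday' leaves a sub-description the original still satisfies.
(f) Entailed — every conjunct here is already in the original scrubbing event.

(e), (f)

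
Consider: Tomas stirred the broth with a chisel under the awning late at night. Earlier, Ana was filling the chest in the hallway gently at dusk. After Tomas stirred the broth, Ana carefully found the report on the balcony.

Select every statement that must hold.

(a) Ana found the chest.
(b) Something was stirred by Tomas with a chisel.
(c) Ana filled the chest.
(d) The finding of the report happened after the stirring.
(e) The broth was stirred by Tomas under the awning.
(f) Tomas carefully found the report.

(b), (d), (e)

(a) Not entailed — Ana found the report, not the chest; the chest belongs to the filling event.
(b) Entailed — every conjunct here is already in the original stirring event.
(c) Not entailed — 'was filling' is progressive on an accomplishment; it does not entail the completed 'filled'.
(d) Entailed — the narrative places the stirring before the finding.
(e) Entailed — dropping 'late at night', 'with a chisel' leaves a sub-description the original still satisfies.
(f) Not entailed — the passage has Ana finding the report, not Tomas.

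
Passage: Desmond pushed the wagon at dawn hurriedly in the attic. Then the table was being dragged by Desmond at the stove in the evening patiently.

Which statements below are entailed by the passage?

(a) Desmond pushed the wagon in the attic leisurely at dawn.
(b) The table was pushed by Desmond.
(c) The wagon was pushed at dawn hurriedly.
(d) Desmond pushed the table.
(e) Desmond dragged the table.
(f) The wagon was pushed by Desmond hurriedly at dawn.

(c), (e), (f)

(a) Not entailed — 'leisurely' adds a manner not in (and inconsistent with) the original.
(b) Not entailed — Desmond pushed the wagon, not the table; the table belongs to the dragging event.
(c) Entailed — this follows by dropping conjuncts from the pushing event's description.
(d) Not entailed — Desmond pushed the wagon, not the table; the table belongs to the dragging event.
(e) Entailed — 'drag' is an activity; 'was dragging' entails that some dragging happened, so 'dragged' holds.
(f) Entailed — the original entails any weakening of itself; this just drops 'in the attic'.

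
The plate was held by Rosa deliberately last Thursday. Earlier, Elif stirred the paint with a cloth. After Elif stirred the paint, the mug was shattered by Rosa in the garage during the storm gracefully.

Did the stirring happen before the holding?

yes

The narrative orders the stirring before the holding.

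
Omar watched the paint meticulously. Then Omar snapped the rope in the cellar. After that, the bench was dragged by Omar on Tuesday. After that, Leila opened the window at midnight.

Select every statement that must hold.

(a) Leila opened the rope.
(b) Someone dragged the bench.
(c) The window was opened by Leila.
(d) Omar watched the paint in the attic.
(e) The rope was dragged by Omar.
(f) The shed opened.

(a) Not entailed — Leila opened the window, not the rope; the rope belongs to the snapping event.
(b) Entailed — this follows by dropping conjuncts from the dragging event's description.
(c) Entailed — this follows by dropping conjuncts from the opening event's description.
(d) Not entailed — 'in the attic' adds information not in the original event.
(e) Not entailed — Omar dragged the bench, not the rope; the rope belongs to the snapping event.
(f) Not entailed — the window is what opened, not the shed.

(b), (c)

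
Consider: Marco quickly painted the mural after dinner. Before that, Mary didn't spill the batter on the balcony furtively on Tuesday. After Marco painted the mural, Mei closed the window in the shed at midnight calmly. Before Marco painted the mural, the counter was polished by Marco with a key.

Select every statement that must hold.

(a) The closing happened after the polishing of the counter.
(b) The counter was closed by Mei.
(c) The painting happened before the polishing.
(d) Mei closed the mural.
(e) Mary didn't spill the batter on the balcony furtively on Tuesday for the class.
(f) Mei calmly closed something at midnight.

(a) Entailed — the narrative places the polishing before the closing.
(b) Not entailed — Mei closed the window, not the counter; the counter belongs to the polishing event.
(c) Not entailed — the narrative places the polishing before the painting, not after.
(d) Not entailed — Mei closed the window, not the mural; the mural belongs to the painting event.
(e) Entailed — under negation, adding a further restriction is entailed: if no such spilling event occurred, none occurred for the class either.
(f) Entailed — every conjunct here is already in the original closing event.

(a), (e), (f)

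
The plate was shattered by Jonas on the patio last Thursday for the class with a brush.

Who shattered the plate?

'Jonas' marks the agent of the shattering event.

Jonas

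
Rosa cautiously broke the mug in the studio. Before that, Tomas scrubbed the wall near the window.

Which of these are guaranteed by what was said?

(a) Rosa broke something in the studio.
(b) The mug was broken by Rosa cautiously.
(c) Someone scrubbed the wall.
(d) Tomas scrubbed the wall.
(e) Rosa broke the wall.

(a), (b), (c), (d)

(a) Entailed — the original entails any weakening of itself; this just drops 'cautiously' and generalizes the patient.
(b) Entailed — the original entails any weakening of itself; this just drops 'in the studio'.
(c) Entailed — the original entails any weakening of itself; this just drops 'near the window' and generalizes the agent.
(d) Entailed — every conjunct here is already in the original scrubbing event.
(e) Not entailed — Rosa broke the mug, not the wall; the wall belongs to the scrubbing event.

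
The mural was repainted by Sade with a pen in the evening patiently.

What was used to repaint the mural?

'with a pen' marks the instrument of the repainting event.

a pen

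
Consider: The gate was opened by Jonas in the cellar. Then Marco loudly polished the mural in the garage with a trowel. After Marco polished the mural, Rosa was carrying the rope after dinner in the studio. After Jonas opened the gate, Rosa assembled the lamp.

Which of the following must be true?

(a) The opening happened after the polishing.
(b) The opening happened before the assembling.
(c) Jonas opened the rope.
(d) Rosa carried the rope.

(a) Not entailed — the narrative places the opening before the polishing, not after.
(b) Entailed — the narrative places the opening before the assembling.
(c) Not entailed — Jonas opened the gate, not the rope; the rope belongs to the carrying event.
(d) Entailed — 'carry' is an activity; 'was carrying' entails that some carrying happened, so 'carried' holds.

(b), (d)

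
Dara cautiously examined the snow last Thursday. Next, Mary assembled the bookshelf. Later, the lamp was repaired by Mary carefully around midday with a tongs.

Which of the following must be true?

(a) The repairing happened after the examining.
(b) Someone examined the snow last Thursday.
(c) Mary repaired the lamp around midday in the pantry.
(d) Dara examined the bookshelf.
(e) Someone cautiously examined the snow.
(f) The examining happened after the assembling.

(a), (b), (e)

(a) Entailed — the narrative places the examining before the repairing.
(b) Entailed — dropping 'cautiously' and generalizing the agent leaves a sub-description the original still satisfies.
(c) Not entailed — 'in the pantry' adds information not in the original event.
(d) Not entailed — Dara examined the snow, not the bookshelf; the bookshelf belongs to the assembling event.
(e) Entailed — dropping 'last Thursday' and generalizing the agent leaves a sub-description the original still satisfies.
(f) Not entailed — the narrative places the examining before the assembling, not after.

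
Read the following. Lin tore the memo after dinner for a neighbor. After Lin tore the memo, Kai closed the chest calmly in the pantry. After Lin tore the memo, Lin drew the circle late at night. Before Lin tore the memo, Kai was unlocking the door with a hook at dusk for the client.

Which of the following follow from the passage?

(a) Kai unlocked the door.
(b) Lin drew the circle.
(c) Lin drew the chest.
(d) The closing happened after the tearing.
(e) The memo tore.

(a) Not entailed — 'was unlocking' is progressive on an accomplishment; it does not entail the completed 'unlocked'.
(b) Entailed — the original entails any weakening of itself; this just drops 'late at night'.
(c) Not entailed — Lin drew the circle, not the chest; the chest belongs to the closing event.
(d) Entailed — the narrative places the tearing before the closing.
(e) Entailed — 'Lin tore the memo' is causative; it entails the inchoative 'the memo tore'.

(b), (d), (e)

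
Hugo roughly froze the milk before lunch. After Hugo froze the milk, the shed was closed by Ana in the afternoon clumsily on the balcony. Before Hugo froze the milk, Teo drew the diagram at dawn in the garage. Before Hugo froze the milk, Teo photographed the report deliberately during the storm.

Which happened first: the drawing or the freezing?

The connectives place the drawing before the freezing.

the drawing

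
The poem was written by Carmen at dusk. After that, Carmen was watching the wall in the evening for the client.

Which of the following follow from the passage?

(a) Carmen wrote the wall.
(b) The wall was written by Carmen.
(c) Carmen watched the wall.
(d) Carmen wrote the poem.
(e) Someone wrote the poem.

(c), (d), (e)

(a) Not entailed — Carmen wrote the poem, not the wall; the wall belongs to the watching event.
(b) Not entailed — Carmen wrote the poem, not the wall; the wall belongs to the watching event.
(c) Entailed — 'watch' is an activity; 'was watching' entails that some watching happened, so 'watched' holds.
(d) Entailed — this follows by dropping conjuncts from the writing event's description.
(e) Entailed — this follows by dropping conjuncts from the writing event's description.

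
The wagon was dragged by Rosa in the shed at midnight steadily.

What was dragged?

'the wagon' marks the patient of the dragging event.

the wagon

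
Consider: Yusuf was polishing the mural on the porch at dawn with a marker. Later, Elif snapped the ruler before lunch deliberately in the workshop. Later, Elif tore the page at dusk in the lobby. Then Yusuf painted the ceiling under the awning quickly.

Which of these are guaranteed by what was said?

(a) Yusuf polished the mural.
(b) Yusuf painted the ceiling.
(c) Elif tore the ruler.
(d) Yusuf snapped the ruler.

(a), (b)

(a) Entailed — 'polish' is an activity; 'was polishing' entails that some polishing happened, so 'polished' holds.
(b) Entailed — this follows by dropping conjuncts from the painting event's description.
(c) Not entailed — Elif tore the page, not the ruler; the ruler belongs to the snapping event.
(d) Not entailed — the passage has Elif snapping the ruler, not Yusuf.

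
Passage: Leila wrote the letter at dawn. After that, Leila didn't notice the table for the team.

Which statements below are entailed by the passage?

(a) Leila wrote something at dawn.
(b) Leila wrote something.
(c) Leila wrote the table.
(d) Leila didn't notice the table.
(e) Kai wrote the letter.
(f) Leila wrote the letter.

(a) Entailed — generalizing the patient leaves a sub-description the original still satisfies.
(b) Entailed — the original entails any weakening of itself; this just drops 'at dawn' and generalizes the patient.
(c) Not entailed — Leila wrote the letter, not the table; the table belongs to the noticing event.
(d) Not entailed — dropping 'for the team' under negation is not valid — the original leaves open that Leila noticed the table some other way.
(e) Not entailed — the passage has Leila writing the letter, not Kai.
(f) Entailed — this follows by dropping conjuncts from the writing event's description.

(a), (b), (f)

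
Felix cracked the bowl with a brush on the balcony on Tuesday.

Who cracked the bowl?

'Felix' marks the agent of the cracking event.

Felix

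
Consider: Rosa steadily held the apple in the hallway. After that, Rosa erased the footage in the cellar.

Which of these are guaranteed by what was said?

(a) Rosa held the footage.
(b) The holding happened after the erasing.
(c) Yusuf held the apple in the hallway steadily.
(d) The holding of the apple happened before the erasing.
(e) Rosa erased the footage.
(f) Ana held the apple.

(a) Not entailed — Rosa held the apple, not the footage; the footage belongs to the erasing event.
(b) Not entailed — the narrative places the holding before the erasing, not after.
(c) Not entailed — the passage has Rosa holding the apple, not Yusuf.
(d) Entailed — the narrative places the holding before the erasing.
(e) Entailed — every conjunct here is already in the original erasing event.
(f) Not entailed — the passage has Rosa holding the apple, not Ana.

(d), (e)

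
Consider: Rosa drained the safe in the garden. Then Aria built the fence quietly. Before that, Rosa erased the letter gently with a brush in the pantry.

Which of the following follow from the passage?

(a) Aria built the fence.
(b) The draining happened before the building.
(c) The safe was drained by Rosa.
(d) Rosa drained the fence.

(a) Entailed — dropping 'quietly' leaves a sub-description the original still satisfies.
(b) Entailed — the narrative places the draining before the building.
(c) Entailed — dropping 'in the garden' leaves a sub-description the original still satisfies.
(d) Not entailed — Rosa drained the safe, not the fence; the fence belongs to the building event.

(a), (b), (c)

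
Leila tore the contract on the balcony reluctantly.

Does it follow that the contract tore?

yes

'Leila tore the contract' is the causative; it entails the inchoative 'the contract tore'.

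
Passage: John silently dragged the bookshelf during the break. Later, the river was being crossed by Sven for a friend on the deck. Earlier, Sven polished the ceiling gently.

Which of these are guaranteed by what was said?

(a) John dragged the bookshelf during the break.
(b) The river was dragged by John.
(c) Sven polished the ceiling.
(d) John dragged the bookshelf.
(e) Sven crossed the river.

(a), (c), (d)

(a) Entailed — the original entails any weakening of itself; this just drops 'silently'.
(b) Not entailed — John dragged the bookshelf, not the river; the river belongs to the crossing event.
(c) Entailed — every conjunct here is already in the original polishing event.
(d) Entailed — this follows by dropping conjuncts from the dragging event's description.
(e) Not entailed — 'was crossing' is progressive on an accomplishment; it does not entail the completed 'crossed'.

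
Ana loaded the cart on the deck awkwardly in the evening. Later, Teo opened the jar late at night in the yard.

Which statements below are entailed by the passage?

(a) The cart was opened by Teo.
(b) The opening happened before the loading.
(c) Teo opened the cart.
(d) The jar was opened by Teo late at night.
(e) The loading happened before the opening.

(a) Not entailed — Teo opened the jar, not the cart; the cart belongs to the loading event.
(b) Not entailed — the narrative places the loading before the opening, not after.
(c) Not entailed — Teo opened the jar, not the cart; the cart belongs to the loading event.
(d) Entailed — dropping 'in the yard' leaves a sub-description the original still satisfies.
(e) Entailed — the narrative places the loading before the opening.

(d), (e)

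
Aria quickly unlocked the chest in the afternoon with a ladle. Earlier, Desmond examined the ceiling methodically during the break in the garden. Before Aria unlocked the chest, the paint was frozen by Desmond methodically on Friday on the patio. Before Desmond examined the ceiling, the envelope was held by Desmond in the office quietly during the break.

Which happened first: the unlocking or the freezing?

the freezing

The connectives place the freezing before the unlocking.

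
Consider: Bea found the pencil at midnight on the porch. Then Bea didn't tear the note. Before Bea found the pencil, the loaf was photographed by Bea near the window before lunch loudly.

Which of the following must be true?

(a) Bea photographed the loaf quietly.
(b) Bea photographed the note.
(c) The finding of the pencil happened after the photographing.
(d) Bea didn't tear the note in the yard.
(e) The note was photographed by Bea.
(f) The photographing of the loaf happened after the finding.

(a) Not entailed — 'quietly' adds a manner not in (and inconsistent with) the original.
(b) Not entailed — Bea photographed the loaf, not the note; the note belongs to the tearing event.
(c) Entailed — the narrative places the photographing before the finding.
(d) Entailed — under negation, adding a further restriction is entailed: if no such tearing event occurred, none occurred in the yard either.
(e) Not entailed — Bea photographed the loaf, not the note; the note belongs to the tearing event.
(f) Not entailed — the narrative places the photographing before the finding, not after.

(c), (d)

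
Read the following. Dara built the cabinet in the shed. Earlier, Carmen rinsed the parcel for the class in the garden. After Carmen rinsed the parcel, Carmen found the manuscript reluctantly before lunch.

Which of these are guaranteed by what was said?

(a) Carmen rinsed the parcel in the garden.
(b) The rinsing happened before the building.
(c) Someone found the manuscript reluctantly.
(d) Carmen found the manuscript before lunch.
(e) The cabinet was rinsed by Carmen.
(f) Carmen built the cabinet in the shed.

(a), (b), (c), (d)

(a) Entailed — the original entails any weakening of itself; this just drops 'for the class'.
(b) Entailed — the narrative places the rinsing before the building.
(c) Entailed — every conjunct here is already in the original finding event.
(d) Entailed — this follows by dropping conjuncts from the finding event's description.
(e) Not entailed — Carmen rinsed the parcel, not the cabinet; the cabinet belongs to the building event.
(f) Not entailed — the passage has Dara building the cabinet, not Carmen.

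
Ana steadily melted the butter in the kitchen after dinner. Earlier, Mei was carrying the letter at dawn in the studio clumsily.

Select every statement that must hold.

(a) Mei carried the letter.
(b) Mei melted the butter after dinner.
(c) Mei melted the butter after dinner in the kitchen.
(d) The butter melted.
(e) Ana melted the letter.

(a), (d)

(a) Entailed — 'carry' is an activity; 'was carrying' entails that some carrying happened, so 'carried' holds.
(b) Not entailed — the passage has Ana melting the butter, not Mei.
(c) Not entailed — the passage has Ana melting the butter, not Mei.
(d) Entailed — 'Ana melted the butter' is causative; it entails the inchoative 'the butter melted'.
(e) Not entailed — Ana melted the butter, not the letter; the letter belongs to the carrying event.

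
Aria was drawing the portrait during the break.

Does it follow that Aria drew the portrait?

no

'was drawing' is progressive; for an accomplishment like 'draw the portrait', it doesn't entail completion.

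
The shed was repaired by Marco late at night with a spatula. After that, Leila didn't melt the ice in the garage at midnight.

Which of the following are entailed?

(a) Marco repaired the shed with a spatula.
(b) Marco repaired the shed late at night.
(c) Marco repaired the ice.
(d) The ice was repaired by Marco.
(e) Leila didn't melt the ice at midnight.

(a) Entailed — this follows by dropping conjuncts from the repairing event's description.
(b) Entailed — the original entails any weakening of itself; this just drops 'with a spatula'.
(c) Not entailed — Marco repaired the shed, not the ice; the ice belongs to the melting event.
(d) Not entailed — Marco repaired the shed, not the ice; the ice belongs to the melting event.
(e) Not entailed — dropping 'in the garage' under negation is not valid — the original leaves open that Leila melted the ice some other way.

(a), (b)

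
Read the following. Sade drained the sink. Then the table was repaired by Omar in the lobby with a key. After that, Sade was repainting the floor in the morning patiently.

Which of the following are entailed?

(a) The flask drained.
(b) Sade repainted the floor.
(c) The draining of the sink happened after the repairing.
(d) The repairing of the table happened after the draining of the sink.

(d)

(a) Not entailed — the sink is what drained, not the flask.
(b) Not entailed — 'was repainting' is progressive on an accomplishment; it does not entail the completed 'repainted'.
(c) Not entailed — the narrative places the draining before the repairing, not after.
(d) Entailed — the narrative places the draining before the repairing.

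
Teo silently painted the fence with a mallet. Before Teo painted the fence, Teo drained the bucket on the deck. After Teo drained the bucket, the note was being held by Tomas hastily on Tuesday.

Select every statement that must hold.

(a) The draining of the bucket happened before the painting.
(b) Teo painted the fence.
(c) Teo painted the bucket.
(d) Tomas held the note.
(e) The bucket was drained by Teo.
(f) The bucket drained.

(a), (b), (d), (e), (f)

(a) Entailed — the narrative places the draining before the painting.
(b) Entailed — dropping 'silently', 'with a mallet' leaves a sub-description the original still satisfies.
(c) Not entailed — Teo painted the fence, not the bucket; the bucket belongs to the draining event.
(d) Entailed — 'hold' is an activity; 'was holding' entails that some holding happened, so 'held' holds.
(e) Entailed — dropping 'on the deck' leaves a sub-description the original still satisfies.
(f) Entailed — 'Teo drained the bucket' is causative; it entails the inchoative 'the bucket drained'.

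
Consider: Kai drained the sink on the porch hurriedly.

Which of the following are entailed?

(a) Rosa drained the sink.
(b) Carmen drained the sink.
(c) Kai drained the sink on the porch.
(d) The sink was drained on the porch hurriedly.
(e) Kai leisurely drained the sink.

(c), (d)

(a) Not entailed — the passage has Kai draining the sink, not Rosa.
(b) Not entailed — the passage has Kai draining the sink, not Carmen.
(c) Entailed — this follows by dropping conjuncts from the draining event's description.
(d) Entailed — generalizing the agent leaves a sub-description the original still satisfies.
(e) Not entailed — 'leisurely' adds a manner not in (and inconsistent with) the original.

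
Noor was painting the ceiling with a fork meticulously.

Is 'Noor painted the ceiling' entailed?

no

'was painting' is progressive; for an accomplishment like 'paint the ceiling', it doesn't entail completion.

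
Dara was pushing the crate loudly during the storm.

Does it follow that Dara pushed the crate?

'push' is atelic; if Dara was pushing the crate, then Dara pushed the crate (for some time).

yes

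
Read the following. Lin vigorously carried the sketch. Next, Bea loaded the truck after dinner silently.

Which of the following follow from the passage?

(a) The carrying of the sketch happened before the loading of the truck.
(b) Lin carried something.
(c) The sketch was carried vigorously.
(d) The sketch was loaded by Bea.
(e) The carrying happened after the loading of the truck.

(a), (b), (c)

(a) Entailed — the narrative places the carrying before the loading.
(b) Entailed — this follows by dropping conjuncts from the carrying event's description.
(c) Entailed — this follows by dropping conjuncts from the carrying event's description.
(d) Not entailed — Bea loaded the truck, not the sketch; the sketch belongs to the carrying event.
(e) Not entailed — the narrative places the carrying before the loading, not after.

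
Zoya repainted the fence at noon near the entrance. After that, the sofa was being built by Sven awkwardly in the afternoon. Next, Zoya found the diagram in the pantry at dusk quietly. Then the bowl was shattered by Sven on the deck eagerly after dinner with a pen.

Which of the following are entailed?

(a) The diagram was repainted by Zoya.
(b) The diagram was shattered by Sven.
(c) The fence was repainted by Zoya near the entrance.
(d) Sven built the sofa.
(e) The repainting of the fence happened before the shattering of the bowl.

(c), (e)

(a) Not entailed — Zoya repainted the fence, not the diagram; the diagram belongs to the finding event.
(b) Not entailed — Sven shattered the bowl, not the diagram; the diagram belongs to the finding event.
(c) Entailed — dropping 'at noon' leaves a sub-description the original still satisfies.
(d) Not entailed — 'was building' is progressive on an accomplishment; it does not entail the completed 'built'.
(e) Entailed — the narrative places the repainting before the shattering.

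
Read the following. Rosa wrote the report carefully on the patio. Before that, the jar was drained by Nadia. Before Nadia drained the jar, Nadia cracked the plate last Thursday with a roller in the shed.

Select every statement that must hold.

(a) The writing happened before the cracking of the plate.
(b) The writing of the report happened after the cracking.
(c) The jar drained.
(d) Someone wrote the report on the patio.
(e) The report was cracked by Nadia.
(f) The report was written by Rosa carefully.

(b), (c), (d), (f)

(a) Not entailed — the narrative places the cracking before the writing, not after.
(b) Entailed — the narrative places the cracking before the writing.
(c) Entailed — 'Nadia drained the jar' is causative; it entails the inchoative 'the jar drained'.
(d) Entailed — this follows by dropping conjuncts from the writing event's description.
(e) Not entailed — Nadia cracked the plate, not the report; the report belongs to the writing event.
(f) Entailed — dropping 'on the patio' leaves a sub-description the original still satisfies.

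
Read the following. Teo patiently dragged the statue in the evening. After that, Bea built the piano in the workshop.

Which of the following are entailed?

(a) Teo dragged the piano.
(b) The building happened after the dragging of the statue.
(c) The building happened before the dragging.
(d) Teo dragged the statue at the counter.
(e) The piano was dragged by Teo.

(a) Not entailed — Teo dragged the statue, not the piano; the piano belongs to the building event.
(b) Entailed — the narrative places the dragging before the building.
(c) Not entailed — the narrative places the dragging before the building, not after.
(d) Not entailed — 'at the counter' adds information not in the original event.
(e) Not entailed — Teo dragged the statue, not the piano; the piano belongs to the building event.

(b)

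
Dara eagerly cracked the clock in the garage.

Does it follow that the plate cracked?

no

Nothing is said about any plate; only the clock is affected.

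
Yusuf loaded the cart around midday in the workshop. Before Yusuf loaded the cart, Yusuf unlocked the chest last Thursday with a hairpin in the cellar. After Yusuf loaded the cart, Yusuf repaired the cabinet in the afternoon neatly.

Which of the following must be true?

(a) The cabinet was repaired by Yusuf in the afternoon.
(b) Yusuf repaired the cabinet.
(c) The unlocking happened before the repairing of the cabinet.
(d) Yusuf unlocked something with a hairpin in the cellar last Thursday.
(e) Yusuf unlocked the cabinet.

(a), (b), (c), (d)

(a) Entailed — dropping 'neatly' leaves a sub-description the original still satisfies.
(b) Entailed — dropping 'in the afternoon', 'neatly' leaves a sub-description the original still satisfies.
(c) Entailed — the narrative places the unlocking before the repairing.
(d) Entailed — the original entails any weakening of itself; this just generalizes the patient.
(e) Not entailed — Yusuf unlocked the chest, not the cabinet; the cabinet belongs to the repairing event.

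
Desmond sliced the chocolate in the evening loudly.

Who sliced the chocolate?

'Desmond' marks the agent of the slicing event.

Desmond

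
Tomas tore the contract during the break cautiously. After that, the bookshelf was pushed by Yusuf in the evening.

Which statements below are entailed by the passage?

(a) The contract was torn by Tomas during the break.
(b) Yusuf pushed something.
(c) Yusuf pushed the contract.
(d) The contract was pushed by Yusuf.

(a) Entailed — this follows by dropping conjuncts from the tearing event's description.
(b) Entailed — every conjunct here is already in the original pushing event.
(c) Not entailed — Yusuf pushed the bookshelf, not the contract; the contract belongs to the tearing event.
(d) Not entailed — Yusuf pushed the bookshelf, not the contract; the contract belongs to the tearing event.

(a), (b)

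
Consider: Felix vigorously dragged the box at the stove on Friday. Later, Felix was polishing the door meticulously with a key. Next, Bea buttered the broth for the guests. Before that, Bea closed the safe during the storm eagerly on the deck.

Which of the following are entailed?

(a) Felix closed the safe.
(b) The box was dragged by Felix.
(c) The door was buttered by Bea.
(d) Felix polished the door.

(a) Not entailed — the passage has Bea closing the safe, not Felix.
(b) Entailed — this follows by dropping conjuncts from the dragging event's description.
(c) Not entailed — Bea buttered the broth, not the door; the door belongs to the polishing event.
(d) Entailed — 'polish' is an activity; 'was polishing' entails that some polishing happened, so 'polished' holds.

(b), (d)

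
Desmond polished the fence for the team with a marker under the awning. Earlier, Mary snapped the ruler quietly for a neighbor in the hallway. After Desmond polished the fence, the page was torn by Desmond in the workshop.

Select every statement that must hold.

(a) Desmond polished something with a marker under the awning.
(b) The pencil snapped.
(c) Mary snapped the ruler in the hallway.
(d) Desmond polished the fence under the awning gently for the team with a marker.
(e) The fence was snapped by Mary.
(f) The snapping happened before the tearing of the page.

(a) Entailed — every conjunct here is already in the original polishing event.
(b) Not entailed — the ruler is what snapped, not the pencil.
(c) Entailed — the original entails any weakening of itself; this just drops 'for a neighbor', 'quietly'.
(d) Not entailed — 'gently' adds information not in the original event.
(e) Not entailed — Mary snapped the ruler, not the fence; the fence belongs to the polishing event.
(f) Entailed — the narrative places the snapping before the tearing.

(a), (c), (f)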